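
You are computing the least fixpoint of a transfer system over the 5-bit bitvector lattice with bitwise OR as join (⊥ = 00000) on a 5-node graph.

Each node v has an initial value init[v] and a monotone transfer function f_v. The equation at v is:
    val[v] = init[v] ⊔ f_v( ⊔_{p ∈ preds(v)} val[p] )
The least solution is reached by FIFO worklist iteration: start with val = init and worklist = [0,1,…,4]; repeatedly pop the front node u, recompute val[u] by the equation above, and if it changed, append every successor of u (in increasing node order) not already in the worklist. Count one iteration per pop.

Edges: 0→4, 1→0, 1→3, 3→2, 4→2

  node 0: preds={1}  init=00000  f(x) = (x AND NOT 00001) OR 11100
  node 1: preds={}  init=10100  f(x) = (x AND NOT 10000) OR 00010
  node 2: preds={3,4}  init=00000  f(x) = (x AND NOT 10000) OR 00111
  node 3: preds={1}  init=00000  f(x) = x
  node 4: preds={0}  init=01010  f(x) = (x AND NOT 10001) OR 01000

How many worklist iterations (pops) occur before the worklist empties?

8

Trace (8 dequeues):
  [1] u=0 | in 10100 | out 11100 | prev 00000 | push {}
  [2] u=1 | in 00000 | out 10110 | prev 10100 | push {0}
  [3] u=2 | in 01010 | out 01111 | prev 00000 | push {}
  [4] u=3 | in 10110 | out 10110 | prev 00000 | push {2}
  [5] u=4 | in 11100 | out 01110 | prev 01010 | push {}
  [6] u=0 | in 10110 | out 11110 | prev 11100 | push {4}
  [7] u=2 | in 11110 | out 01111 | ==
  [8] u=4 | in 11110 | out 01110 | ==

Converged values:
  [0] 11110
  [1] 10110
  [2] 01111
  [3] 10110
  [4] 01110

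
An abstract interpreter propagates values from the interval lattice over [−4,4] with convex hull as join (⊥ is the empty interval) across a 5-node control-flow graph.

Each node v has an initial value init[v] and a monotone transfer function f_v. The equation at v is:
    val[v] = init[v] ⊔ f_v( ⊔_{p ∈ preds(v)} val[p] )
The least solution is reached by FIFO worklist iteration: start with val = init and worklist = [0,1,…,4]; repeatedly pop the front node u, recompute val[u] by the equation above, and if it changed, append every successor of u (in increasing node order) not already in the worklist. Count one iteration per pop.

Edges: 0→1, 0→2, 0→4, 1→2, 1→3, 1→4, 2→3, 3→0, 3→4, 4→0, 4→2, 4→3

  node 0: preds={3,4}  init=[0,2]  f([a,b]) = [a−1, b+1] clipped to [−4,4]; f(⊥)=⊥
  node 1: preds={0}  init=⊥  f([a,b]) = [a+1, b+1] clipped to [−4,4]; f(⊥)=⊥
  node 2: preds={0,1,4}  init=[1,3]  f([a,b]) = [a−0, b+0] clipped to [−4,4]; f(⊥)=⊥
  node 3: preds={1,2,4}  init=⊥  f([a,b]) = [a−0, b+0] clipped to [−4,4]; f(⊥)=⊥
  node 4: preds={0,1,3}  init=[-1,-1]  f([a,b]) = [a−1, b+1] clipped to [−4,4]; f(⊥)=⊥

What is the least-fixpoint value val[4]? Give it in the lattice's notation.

Worklist (13 pops):
  #1 pop 0: in=[-1,-1] → [-2,2] (was [0,2]); enqueue []
  #2 pop 1: in=[-2,2] → [-1,3] (was ⊥); enqueue []
  #3 pop 2: in=[-2,3] → [-2,3] (was [1,3]); enqueue []
  #4 pop 3: in=[-2,3] → [-2,3] (was ⊥); enqueue [0]
  #5 pop 4: in=[-2,3] → [-3,4] (was [-1,-1]); enqueue [2,3]
  #6 pop 0: in=[-3,4] → [-4,4] (was [-2,2]); enqueue [1,4]
  #7 pop 2: in=[-4,4] → [-4,4] (was [-2,3]); enqueue []
  #8 pop 3: in=[-4,4] → [-4,4] (was [-2,3]); enqueue [0]
  #9 pop 1: in=[-4,4] → [-3,4] (was [-1,3]); enqueue [2,3]
  #10 pop 4: in=[-4,4] → [-4,4] (was [-3,4]); enqueue []
  #11 pop 0: in=[-4,4] → [-4,4] (no change)
  #12 pop 2: in=[-4,4] → [-4,4] (no change)
  #13 pop 3: in=[-4,4] → [-4,4] (no change)

Fixpoint:
  val[0] = [-4,4]
  val[1] = [-3,4]
  val[2] = [-4,4]
  val[3] = [-4,4]
  val[4] = [-4,4]

[-4,4]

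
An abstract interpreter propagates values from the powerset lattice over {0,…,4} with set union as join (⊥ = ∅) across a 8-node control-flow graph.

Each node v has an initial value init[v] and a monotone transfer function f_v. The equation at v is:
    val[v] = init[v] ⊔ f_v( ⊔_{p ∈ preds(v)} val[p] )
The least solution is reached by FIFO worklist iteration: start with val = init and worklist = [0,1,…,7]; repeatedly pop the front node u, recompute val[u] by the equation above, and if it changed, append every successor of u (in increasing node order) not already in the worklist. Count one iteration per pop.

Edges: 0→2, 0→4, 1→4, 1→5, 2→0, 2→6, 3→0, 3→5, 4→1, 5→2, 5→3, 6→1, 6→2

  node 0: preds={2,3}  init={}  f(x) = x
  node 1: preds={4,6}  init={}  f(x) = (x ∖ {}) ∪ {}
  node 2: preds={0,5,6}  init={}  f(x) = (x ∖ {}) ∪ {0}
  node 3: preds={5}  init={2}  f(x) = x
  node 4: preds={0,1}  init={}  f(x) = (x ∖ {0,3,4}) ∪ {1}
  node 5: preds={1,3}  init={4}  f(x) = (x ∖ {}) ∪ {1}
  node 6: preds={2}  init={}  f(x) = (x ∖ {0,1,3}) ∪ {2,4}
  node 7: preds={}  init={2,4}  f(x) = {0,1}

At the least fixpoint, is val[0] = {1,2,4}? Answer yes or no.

Iteration log — 18 steps:
  step 1. node 0  ⊔preds={2}  new={2}  old={}  +wl: 
  step 2. node 1  ⊔preds={}  new={}  stable
  step 3. node 2  ⊔preds={2,4}  new={0,2,4}  old={}  +wl: 0
  step 4. node 3  ⊔preds={4}  new={2,4}  old={2}  +wl: 
  step 5. node 4  ⊔preds={2}  new={1,2}  old={}  +wl: 1
  step 6. node 5  ⊔preds={2,4}  new={1,2,4}  old={4}  +wl: 2,3
  step 7. node 6  ⊔preds={0,2,4}  new={2,4}  old={}  +wl: 
  step 8. node 7  ⊔preds={}  new={0,1,2,4}  old={2,4}  +wl: 
  step 9. node 0  ⊔preds={0,2,4}  new={0,2,4}  old={2}  +wl: 4
  step 10. node 1  ⊔preds={1,2,4}  new={1,2,4}  old={}  +wl: 5
  step 11. node 2  ⊔preds={0,1,2,4}  new={0,1,2,4}  old={0,2,4}  +wl: 0,6
  step 12. node 3  ⊔preds={1,2,4}  new={1,2,4}  old={2,4}  +wl: 
  step 13. node 4  ⊔preds={0,1,2,4}  new={1,2}  stable
  step 14. node 5  ⊔preds={1,2,4}  new={1,2,4}  stable
  step 15. node 0  ⊔preds={0,1,2,4}  new={0,1,2,4}  old={0,2,4}  +wl: 2,4
  step 16. node 6  ⊔preds={0,1,2,4}  new={2,4}  stable
  step 17. node 2  ⊔preds={0,1,2,4}  new={0,1,2,4}  stable
  step 18. node 4  ⊔preds={0,1,2,4}  new={1,2}  stable

Least fixpoint reached:
  node 0: {0,1,2,4}
  node 1: {1,2,4}
  node 2: {0,1,2,4}
  node 3: {1,2,4}
  node 4: {1,2}
  node 5: {1,2,4}
  node 6: {2,4}
  node 7: {0,1,2,4}

no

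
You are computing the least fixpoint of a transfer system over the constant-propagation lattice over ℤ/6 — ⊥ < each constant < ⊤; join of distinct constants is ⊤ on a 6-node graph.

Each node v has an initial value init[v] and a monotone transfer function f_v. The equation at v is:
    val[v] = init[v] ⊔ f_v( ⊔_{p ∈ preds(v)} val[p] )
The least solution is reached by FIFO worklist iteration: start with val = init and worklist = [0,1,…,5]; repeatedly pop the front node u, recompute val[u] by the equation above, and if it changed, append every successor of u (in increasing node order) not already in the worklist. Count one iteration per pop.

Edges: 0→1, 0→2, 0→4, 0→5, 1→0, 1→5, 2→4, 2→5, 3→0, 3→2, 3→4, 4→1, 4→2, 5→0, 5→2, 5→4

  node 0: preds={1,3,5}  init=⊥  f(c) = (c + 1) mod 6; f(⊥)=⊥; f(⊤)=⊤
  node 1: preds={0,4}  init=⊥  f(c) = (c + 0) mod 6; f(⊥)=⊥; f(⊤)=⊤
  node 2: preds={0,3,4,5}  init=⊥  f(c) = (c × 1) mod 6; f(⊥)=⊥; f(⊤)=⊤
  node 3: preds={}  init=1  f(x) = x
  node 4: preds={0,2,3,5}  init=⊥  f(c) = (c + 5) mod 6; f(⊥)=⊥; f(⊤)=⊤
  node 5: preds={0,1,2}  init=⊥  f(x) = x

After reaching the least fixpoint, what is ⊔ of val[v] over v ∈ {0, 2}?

Trace (12 dequeues):
  [1] u=0 | in 1 | out 2 | prev ⊥ | push {}
  [2] u=1 | in 2 | out 2 | prev ⊥ | push {0}
  [3] u=2 | in ⊤ | out ⊤ | prev ⊥ | push {}
  [4] u=3 | in ⊥ | out 1 | ==
  [5] u=4 | in ⊤ | out ⊤ | prev ⊥ | push {1,2}
  [6] u=5 | in ⊤ | out ⊤ | prev ⊥ | push {4}
  [7] u=0 | in ⊤ | out ⊤ | prev 2 | push {5}
  [8] u=1 | in ⊤ | out ⊤ | prev 2 | push {0}
  [9] u=2 | in ⊤ | out ⊤ | ==
  [10] u=4 | in ⊤ | out ⊤ | ==
  [11] u=5 | in ⊤ | out ⊤ | ==
  [12] u=0 | in ⊤ | out ⊤ | ==

Converged values:
  [0] ⊤
  [1] ⊤
  [2] ⊤
  [3] 1
  [4] ⊤
  [5] ⊤

⊤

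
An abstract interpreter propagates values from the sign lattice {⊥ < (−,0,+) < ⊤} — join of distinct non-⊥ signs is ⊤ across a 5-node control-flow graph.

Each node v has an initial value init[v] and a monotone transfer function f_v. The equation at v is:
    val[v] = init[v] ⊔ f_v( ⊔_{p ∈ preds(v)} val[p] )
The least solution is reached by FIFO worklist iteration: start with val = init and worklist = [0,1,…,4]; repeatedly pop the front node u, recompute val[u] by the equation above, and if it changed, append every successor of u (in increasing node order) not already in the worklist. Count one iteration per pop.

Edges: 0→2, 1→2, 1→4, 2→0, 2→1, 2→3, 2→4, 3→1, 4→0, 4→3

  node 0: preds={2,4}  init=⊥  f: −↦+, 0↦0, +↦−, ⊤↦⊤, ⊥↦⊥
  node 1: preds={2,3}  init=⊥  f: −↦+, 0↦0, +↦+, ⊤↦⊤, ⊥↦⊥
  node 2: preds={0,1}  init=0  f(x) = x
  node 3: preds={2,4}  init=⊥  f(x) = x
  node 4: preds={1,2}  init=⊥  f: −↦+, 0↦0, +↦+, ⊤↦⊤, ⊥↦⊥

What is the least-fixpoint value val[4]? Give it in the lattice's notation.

0

Worklist (8 pops):
  #1 pop 0: in=0 → 0 (was ⊥); enqueue []
  #2 pop 1: in=0 → 0 (was ⊥); enqueue []
  #3 pop 2: in=0 → 0 (no change)
  #4 pop 3: in=0 → 0 (was ⊥); enqueue [1]
  #5 pop 4: in=0 → 0 (was ⊥); enqueue [0,3]
  #6 pop 1: in=0 → 0 (no change)
  #7 pop 0: in=0 → 0 (no change)
  #8 pop 3: in=0 → 0 (no change)

Fixpoint:
  val[0] = 0
  val[1] = 0
  val[2] = 0
  val[3] = 0
  val[4] = 0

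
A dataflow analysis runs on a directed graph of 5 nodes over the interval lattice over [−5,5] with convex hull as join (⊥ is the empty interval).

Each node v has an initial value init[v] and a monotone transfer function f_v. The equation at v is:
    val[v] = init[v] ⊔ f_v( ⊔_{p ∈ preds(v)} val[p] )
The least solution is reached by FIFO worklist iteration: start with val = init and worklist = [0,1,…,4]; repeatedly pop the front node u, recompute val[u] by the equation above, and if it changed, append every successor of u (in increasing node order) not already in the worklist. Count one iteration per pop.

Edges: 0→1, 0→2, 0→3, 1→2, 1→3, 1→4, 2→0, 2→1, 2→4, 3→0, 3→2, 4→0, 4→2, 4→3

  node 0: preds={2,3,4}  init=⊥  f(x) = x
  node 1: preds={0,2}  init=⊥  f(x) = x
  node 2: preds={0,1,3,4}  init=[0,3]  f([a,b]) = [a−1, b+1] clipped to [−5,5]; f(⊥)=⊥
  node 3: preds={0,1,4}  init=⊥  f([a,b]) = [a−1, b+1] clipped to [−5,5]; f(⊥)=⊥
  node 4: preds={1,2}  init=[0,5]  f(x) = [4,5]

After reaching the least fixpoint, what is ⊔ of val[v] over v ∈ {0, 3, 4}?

[-5,5]

Iteration log — 30 steps:
  step 1. node 0  ⊔preds=[0,5]  new=[0,5]  old=⊥  +wl: 
  step 2. node 1  ⊔preds=[0,5]  new=[0,5]  old=⊥  +wl: 
  step 3. node 2  ⊔preds=[0,5]  new=[-1,5]  old=[0,3]  +wl: 0,1
  step 4. node 3  ⊔preds=[0,5]  new=[-1,5]  old=⊥  +wl: 2
  step 5. node 4  ⊔preds=[-1,5]  new=[0,5]  stable
  step 6. node 0  ⊔preds=[-1,5]  new=[-1,5]  old=[0,5]  +wl: 3
  step 7. node 1  ⊔preds=[-1,5]  new=[-1,5]  old=[0,5]  +wl: 4
  step 8. node 2  ⊔preds=[-1,5]  new=[-2,5]  old=[-1,5]  +wl: 0,1
  step 9. node 3  ⊔preds=[-1,5]  new=[-2,5]  old=[-1,5]  +wl: 2
  step 10. node 4  ⊔preds=[-2,5]  new=[0,5]  stable
  step 11. node 0  ⊔preds=[-2,5]  new=[-2,5]  old=[-1,5]  +wl: 3
  step 12. node 1  ⊔preds=[-2,5]  new=[-2,5]  old=[-1,5]  +wl: 4
  step 13. node 2  ⊔preds=[-2,5]  new=[-3,5]  old=[-2,5]  +wl: 0,1
  step 14. node 3  ⊔preds=[-2,5]  new=[-3,5]  old=[-2,5]  +wl: 2
  step 15. node 4  ⊔preds=[-3,5]  new=[0,5]  stable
  step 16. node 0  ⊔preds=[-3,5]  new=[-3,5]  old=[-2,5]  +wl: 3
  step 17. node 1  ⊔preds=[-3,5]  new=[-3,5]  old=[-2,5]  +wl: 4
  step 18. node 2  ⊔preds=[-3,5]  new=[-4,5]  old=[-3,5]  +wl: 0,1
  step 19. node 3  ⊔preds=[-3,5]  new=[-4,5]  old=[-3,5]  +wl: 2
  step 20. node 4  ⊔preds=[-4,5]  new=[0,5]  stable
  step 21. node 0  ⊔preds=[-4,5]  new=[-4,5]  old=[-3,5]  +wl: 3
  step 22. node 1  ⊔preds=[-4,5]  new=[-4,5]  old=[-3,5]  +wl: 4
  step 23. node 2  ⊔preds=[-4,5]  new=[-5,5]  old=[-4,5]  +wl: 0,1
  step 24. node 3  ⊔preds=[-4,5]  new=[-5,5]  old=[-4,5]  +wl: 2
  step 25. node 4  ⊔preds=[-5,5]  new=[0,5]  stable
  step 26. node 0  ⊔preds=[-5,5]  new=[-5,5]  old=[-4,5]  +wl: 3
  step 27. node 1  ⊔preds=[-5,5]  new=[-5,5]  old=[-4,5]  +wl: 4
  step 28. node 2  ⊔preds=[-5,5]  new=[-5,5]  stable
  step 29. node 3  ⊔preds=[-5,5]  new=[-5,5]  stable
  step 30. node 4  ⊔preds=[-5,5]  new=[0,5]  stable

Least fixpoint reached:
  node 0: [-5,5]
  node 1: [-5,5]
  node 2: [-5,5]
  node 3: [-5,5]
  node 4: [0,5]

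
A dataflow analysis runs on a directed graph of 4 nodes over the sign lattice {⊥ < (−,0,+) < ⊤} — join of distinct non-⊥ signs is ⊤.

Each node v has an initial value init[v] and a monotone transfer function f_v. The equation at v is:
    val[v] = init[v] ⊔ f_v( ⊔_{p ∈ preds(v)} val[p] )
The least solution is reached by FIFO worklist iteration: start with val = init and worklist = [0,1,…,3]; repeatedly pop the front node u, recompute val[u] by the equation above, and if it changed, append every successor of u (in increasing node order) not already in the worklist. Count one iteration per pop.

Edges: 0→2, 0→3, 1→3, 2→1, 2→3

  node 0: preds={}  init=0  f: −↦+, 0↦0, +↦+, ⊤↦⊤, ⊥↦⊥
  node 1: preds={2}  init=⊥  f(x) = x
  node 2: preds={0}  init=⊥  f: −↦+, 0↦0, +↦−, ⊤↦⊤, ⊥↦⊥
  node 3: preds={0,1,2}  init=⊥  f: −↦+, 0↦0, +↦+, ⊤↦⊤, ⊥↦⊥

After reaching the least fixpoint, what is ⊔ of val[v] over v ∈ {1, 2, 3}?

0

Worklist (6 pops):
  #1 pop 0: in=⊥ → 0 (no change)
  #2 pop 1: in=⊥ → ⊥ (no change)
  #3 pop 2: in=0 → 0 (was ⊥); enqueue [1]
  #4 pop 3: in=0 → 0 (was ⊥); enqueue []
  #5 pop 1: in=0 → 0 (was ⊥); enqueue [3]
  #6 pop 3: in=0 → 0 (no change)

Fixpoint:
  val[0] = 0
  val[1] = 0
  val[2] = 0
  val[3] = 0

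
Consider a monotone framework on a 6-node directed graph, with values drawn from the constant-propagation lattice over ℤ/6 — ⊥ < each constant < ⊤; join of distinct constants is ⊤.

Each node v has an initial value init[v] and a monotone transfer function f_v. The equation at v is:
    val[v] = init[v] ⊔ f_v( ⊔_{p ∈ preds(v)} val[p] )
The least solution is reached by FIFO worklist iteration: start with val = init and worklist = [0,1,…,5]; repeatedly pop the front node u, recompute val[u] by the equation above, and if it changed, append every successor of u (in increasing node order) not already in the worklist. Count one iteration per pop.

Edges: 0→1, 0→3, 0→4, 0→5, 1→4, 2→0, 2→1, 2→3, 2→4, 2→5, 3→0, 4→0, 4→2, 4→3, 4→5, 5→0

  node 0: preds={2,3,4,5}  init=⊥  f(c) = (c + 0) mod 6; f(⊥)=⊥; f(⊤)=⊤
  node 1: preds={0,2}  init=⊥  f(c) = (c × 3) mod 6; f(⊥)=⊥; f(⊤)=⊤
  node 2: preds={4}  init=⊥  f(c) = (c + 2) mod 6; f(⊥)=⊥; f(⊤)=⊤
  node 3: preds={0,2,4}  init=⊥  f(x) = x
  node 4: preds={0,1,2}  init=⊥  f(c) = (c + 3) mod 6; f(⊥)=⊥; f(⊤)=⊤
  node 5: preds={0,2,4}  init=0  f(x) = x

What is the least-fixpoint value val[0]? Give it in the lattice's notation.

⊤

Iteration log — 19 steps:
  step 1. node 0  ⊔preds=0  new=0  old=⊥  +wl: 
  step 2. node 1  ⊔preds=0  new=0  old=⊥  +wl: 
  step 3. node 2  ⊔preds=⊥  new=⊥  stable
  step 4. node 3  ⊔preds=0  new=0  old=⊥  +wl: 0
  step 5. node 4  ⊔preds=0  new=3  old=⊥  +wl: 2,3
  step 6. node 5  ⊔preds=⊤  new=⊤  old=0  +wl: 
  step 7. node 0  ⊔preds=⊤  new=⊤  old=0  +wl: 1,4,5
  step 8. node 2  ⊔preds=3  new=5  old=⊥  +wl: 0
  step 9. node 3  ⊔preds=⊤  new=⊤  old=0  +wl: 
  step 10. node 1  ⊔preds=⊤  new=⊤  old=0  +wl: 
  step 11. node 4  ⊔preds=⊤  new=⊤  old=3  +wl: 2,3
  step 12. node 5  ⊔preds=⊤  new=⊤  stable
  step 13. node 0  ⊔preds=⊤  new=⊤  stable
  step 14. node 2  ⊔preds=⊤  new=⊤  old=5  +wl: 0,1,4,5
  step 15. node 3  ⊔preds=⊤  new=⊤  stable
  step 16. node 0  ⊔preds=⊤  new=⊤  stable
  step 17. node 1  ⊔preds=⊤  new=⊤  stable
  step 18. node 4  ⊔preds=⊤  new=⊤  stable
  step 19. node 5  ⊔preds=⊤  new=⊤  stable

Least fixpoint reached:
  node 0: ⊤
  node 1: ⊤
  node 2: ⊤
  node 3: ⊤
  node 4: ⊤
  node 5: ⊤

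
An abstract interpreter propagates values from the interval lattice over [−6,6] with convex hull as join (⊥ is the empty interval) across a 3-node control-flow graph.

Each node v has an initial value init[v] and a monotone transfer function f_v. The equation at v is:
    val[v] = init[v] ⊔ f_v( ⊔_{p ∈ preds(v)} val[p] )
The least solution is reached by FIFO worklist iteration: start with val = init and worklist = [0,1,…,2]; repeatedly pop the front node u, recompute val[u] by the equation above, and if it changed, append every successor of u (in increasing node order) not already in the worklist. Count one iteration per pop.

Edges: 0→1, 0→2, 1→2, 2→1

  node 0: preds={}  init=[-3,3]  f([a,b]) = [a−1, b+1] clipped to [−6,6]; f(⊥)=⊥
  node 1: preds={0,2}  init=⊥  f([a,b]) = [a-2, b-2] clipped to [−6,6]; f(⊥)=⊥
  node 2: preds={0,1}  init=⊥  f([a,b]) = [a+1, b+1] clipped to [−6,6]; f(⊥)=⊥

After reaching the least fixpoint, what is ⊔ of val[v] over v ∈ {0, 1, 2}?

[-6,4]

Iteration log — 6 steps:
  step 1. node 0  ⊔preds=⊥  new=[-3,3]  stable
  step 2. node 1  ⊔preds=[-3,3]  new=[-5,1]  old=⊥  +wl: 
  step 3. node 2  ⊔preds=[-5,3]  new=[-4,4]  old=⊥  +wl: 1
  step 4. node 1  ⊔preds=[-4,4]  new=[-6,2]  old=[-5,1]  +wl: 2
  step 5. node 2  ⊔preds=[-6,3]  new=[-5,4]  old=[-4,4]  +wl: 1
  step 6. node 1  ⊔preds=[-5,4]  new=[-6,2]  stable

Least fixpoint reached:
  node 0: [-3,3]
  node 1: [-6,2]
  node 2: [-5,4]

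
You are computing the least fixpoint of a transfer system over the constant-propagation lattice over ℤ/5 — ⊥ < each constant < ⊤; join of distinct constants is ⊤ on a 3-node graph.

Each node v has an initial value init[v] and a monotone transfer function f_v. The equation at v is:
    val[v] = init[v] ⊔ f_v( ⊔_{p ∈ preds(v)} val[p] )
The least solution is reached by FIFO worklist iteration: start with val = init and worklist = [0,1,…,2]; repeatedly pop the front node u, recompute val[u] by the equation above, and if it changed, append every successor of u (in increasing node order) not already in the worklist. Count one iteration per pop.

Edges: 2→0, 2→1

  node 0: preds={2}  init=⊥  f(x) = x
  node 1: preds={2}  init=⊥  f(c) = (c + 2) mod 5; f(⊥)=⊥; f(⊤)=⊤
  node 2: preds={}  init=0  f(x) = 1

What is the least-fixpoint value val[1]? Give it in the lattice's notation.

⊤

Iteration log — 5 steps:
  step 1. node 0  ⊔preds=0  new=0  old=⊥  +wl: 
  step 2. node 1  ⊔preds=0  new=2  old=⊥  +wl: 
  step 3. node 2  ⊔preds=⊥  new=⊤  old=0  +wl: 0,1
  step 4. node 0  ⊔preds=⊤  new=⊤  old=0  +wl: 
  step 5. node 1  ⊔preds=⊤  new=⊤  old=2  +wl: 

Least fixpoint reached:
  node 0: ⊤
  node 1: ⊤
  node 2: ⊤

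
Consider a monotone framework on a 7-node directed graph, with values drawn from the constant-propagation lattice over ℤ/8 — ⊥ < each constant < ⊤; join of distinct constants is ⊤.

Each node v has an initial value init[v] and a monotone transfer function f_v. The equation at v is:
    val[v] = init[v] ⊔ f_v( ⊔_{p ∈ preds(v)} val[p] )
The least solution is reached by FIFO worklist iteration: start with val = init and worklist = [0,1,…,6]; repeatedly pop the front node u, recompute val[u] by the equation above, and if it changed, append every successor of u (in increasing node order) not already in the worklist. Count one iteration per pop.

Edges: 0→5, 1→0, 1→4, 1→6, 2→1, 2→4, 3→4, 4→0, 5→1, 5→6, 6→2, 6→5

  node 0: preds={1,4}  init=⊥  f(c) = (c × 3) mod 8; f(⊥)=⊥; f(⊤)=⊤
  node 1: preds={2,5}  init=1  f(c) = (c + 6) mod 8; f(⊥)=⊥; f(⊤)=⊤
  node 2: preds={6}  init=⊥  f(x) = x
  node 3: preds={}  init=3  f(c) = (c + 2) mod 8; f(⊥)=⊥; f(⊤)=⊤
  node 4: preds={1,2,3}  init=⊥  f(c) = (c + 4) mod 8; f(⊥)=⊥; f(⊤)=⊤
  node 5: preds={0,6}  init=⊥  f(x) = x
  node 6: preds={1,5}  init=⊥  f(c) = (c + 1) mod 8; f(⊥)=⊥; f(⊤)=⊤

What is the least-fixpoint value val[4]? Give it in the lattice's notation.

⊤

Worklist (15 pops):
  #1 pop 0: in=1 → 3 (was ⊥); enqueue []
  #2 pop 1: in=⊥ → 1 (no change)
  #3 pop 2: in=⊥ → ⊥ (no change)
  #4 pop 3: in=⊥ → 3 (no change)
  #5 pop 4: in=⊤ → ⊤ (was ⊥); enqueue [0]
  #6 pop 5: in=3 → 3 (was ⊥); enqueue [1]
  #7 pop 6: in=⊤ → ⊤ (was ⊥); enqueue [2,5]
  #8 pop 0: in=⊤ → ⊤ (was 3); enqueue []
  #9 pop 1: in=3 → 1 (no change)
  #10 pop 2: in=⊤ → ⊤ (was ⊥); enqueue [1,4]
  #11 pop 5: in=⊤ → ⊤ (was 3); enqueue [6]
  #12 pop 1: in=⊤ → ⊤ (was 1); enqueue [0]
  #13 pop 4: in=⊤ → ⊤ (no change)
  #14 pop 6: in=⊤ → ⊤ (no change)
  #15 pop 0: in=⊤ → ⊤ (no change)

Fixpoint:
  val[0] = ⊤
  val[1] = ⊤
  val[2] = ⊤
  val[3] = 3
  val[4] = ⊤
  val[5] = ⊤
  val[6] = ⊤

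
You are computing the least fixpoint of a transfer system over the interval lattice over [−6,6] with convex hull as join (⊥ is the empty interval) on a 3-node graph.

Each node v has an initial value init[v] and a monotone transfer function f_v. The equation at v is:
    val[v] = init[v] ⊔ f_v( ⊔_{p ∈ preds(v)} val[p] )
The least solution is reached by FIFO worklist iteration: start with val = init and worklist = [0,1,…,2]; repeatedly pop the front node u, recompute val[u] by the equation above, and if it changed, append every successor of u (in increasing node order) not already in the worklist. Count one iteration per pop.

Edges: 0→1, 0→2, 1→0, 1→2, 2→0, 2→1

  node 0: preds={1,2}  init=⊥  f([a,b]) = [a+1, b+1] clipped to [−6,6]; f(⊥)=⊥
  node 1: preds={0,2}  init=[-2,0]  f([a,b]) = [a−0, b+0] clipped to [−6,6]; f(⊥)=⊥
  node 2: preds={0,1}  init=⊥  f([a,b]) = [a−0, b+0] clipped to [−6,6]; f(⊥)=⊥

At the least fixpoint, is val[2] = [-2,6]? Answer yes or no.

yes

Worklist (20 pops):
  #1 pop 0: in=[-2,0] → [-1,1] (was ⊥); enqueue []
  #2 pop 1: in=[-1,1] → [-2,1] (was [-2,0]); enqueue [0]
  #3 pop 2: in=[-2,1] → [-2,1] (was ⊥); enqueue [1]
  #4 pop 0: in=[-2,1] → [-1,2] (was [-1,1]); enqueue [2]
  #5 pop 1: in=[-2,2] → [-2,2] (was [-2,1]); enqueue [0]
  #6 pop 2: in=[-2,2] → [-2,2] (was [-2,1]); enqueue [1]
  #7 pop 0: in=[-2,2] → [-1,3] (was [-1,2]); enqueue [2]
  #8 pop 1: in=[-2,3] → [-2,3] (was [-2,2]); enqueue [0]
  #9 pop 2: in=[-2,3] → [-2,3] (was [-2,2]); enqueue [1]
  #10 pop 0: in=[-2,3] → [-1,4] (was [-1,3]); enqueue [2]
  #11 pop 1: in=[-2,4] → [-2,4] (was [-2,3]); enqueue [0]
  #12 pop 2: in=[-2,4] → [-2,4] (was [-2,3]); enqueue [1]
  #13 pop 0: in=[-2,4] → [-1,5] (was [-1,4]); enqueue [2]
  #14 pop 1: in=[-2,5] → [-2,5] (was [-2,4]); enqueue [0]
  #15 pop 2: in=[-2,5] → [-2,5] (was [-2,4]); enqueue [1]
  #16 pop 0: in=[-2,5] → [-1,6] (was [-1,5]); enqueue [2]
  #17 pop 1: in=[-2,6] → [-2,6] (was [-2,5]); enqueue [0]
  #18 pop 2: in=[-2,6] → [-2,6] (was [-2,5]); enqueue [1]
  #19 pop 0: in=[-2,6] → [-1,6] (no change)
  #20 pop 1: in=[-2,6] → [-2,6] (no change)

Fixpoint:
  val[0] = [-1,6]
  val[1] = [-2,6]
  val[2] = [-2,6]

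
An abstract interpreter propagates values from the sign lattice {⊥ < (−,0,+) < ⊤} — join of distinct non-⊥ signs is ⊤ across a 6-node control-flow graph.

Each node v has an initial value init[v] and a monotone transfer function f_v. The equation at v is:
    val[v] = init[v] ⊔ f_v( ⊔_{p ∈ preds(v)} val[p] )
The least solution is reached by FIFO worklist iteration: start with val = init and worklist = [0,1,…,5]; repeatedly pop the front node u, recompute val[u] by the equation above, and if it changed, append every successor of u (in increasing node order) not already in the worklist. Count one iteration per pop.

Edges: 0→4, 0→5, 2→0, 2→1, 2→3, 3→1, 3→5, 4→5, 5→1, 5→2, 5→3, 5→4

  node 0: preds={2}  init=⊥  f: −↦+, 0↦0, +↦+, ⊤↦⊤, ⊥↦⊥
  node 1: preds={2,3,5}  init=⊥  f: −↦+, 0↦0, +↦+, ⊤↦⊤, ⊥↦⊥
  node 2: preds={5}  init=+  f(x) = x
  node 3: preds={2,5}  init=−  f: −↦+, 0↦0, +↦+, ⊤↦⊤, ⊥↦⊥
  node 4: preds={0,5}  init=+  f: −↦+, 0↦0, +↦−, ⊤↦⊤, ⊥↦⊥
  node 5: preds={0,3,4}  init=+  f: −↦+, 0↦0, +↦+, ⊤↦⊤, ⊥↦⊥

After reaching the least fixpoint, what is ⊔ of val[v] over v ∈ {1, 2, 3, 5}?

Worklist (14 pops):
  #1 pop 0: in=+ → + (was ⊥); enqueue []
  #2 pop 1: in=⊤ → ⊤ (was ⊥); enqueue []
  #3 pop 2: in=+ → + (no change)
  #4 pop 3: in=+ → ⊤ (was −); enqueue [1]
  #5 pop 4: in=+ → ⊤ (was +); enqueue []
  #6 pop 5: in=⊤ → ⊤ (was +); enqueue [2,3,4]
  #7 pop 1: in=⊤ → ⊤ (no change)
  #8 pop 2: in=⊤ → ⊤ (was +); enqueue [0,1]
  #9 pop 3: in=⊤ → ⊤ (no change)
  #10 pop 4: in=⊤ → ⊤ (no change)
  #11 pop 0: in=⊤ → ⊤ (was +); enqueue [4,5]
  #12 pop 1: in=⊤ → ⊤ (no change)
  #13 pop 4: in=⊤ → ⊤ (no change)
  #14 pop 5: in=⊤ → ⊤ (no change)

Fixpoint:
  val[0] = ⊤
  val[1] = ⊤
  val[2] = ⊤
  val[3] = ⊤
  val[4] = ⊤
  val[5] = ⊤

⊤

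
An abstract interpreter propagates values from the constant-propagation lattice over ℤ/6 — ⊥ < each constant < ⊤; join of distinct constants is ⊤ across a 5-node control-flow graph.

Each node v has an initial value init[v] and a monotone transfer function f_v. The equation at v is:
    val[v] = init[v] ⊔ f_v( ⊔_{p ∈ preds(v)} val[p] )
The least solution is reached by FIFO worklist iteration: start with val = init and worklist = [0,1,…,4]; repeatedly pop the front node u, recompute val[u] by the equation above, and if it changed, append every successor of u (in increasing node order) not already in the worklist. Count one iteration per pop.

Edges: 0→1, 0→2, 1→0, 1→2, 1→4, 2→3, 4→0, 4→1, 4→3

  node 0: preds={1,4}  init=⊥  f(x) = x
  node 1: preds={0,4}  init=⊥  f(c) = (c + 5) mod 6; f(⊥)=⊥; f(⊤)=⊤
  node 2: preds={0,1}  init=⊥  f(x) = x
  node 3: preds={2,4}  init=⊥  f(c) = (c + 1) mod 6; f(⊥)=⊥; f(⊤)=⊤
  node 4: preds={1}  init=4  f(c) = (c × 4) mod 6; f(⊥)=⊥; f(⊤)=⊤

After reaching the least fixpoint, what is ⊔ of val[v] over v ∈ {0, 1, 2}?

⊤

Trace (11 dequeues):
  [1] u=0 | in 4 | out 4 | prev ⊥ | push {}
  [2] u=1 | in 4 | out 3 | prev ⊥ | push {0}
  [3] u=2 | in ⊤ | out ⊤ | prev ⊥ | push {}
  [4] u=3 | in ⊤ | out ⊤ | prev ⊥ | push {}
  [5] u=4 | in 3 | out ⊤ | prev 4 | push {1,3}
  [6] u=0 | in ⊤ | out ⊤ | prev 4 | push {2}
  [7] u=1 | in ⊤ | out ⊤ | prev 3 | push {0,4}
  [8] u=3 | in ⊤ | out ⊤ | ==
  [9] u=2 | in ⊤ | out ⊤ | ==
  [10] u=0 | in ⊤ | out ⊤ | ==
  [11] u=4 | in ⊤ | out ⊤ | ==

Converged values:
  [0] ⊤
  [1] ⊤
  [2] ⊤
  [3] ⊤
  [4] ⊤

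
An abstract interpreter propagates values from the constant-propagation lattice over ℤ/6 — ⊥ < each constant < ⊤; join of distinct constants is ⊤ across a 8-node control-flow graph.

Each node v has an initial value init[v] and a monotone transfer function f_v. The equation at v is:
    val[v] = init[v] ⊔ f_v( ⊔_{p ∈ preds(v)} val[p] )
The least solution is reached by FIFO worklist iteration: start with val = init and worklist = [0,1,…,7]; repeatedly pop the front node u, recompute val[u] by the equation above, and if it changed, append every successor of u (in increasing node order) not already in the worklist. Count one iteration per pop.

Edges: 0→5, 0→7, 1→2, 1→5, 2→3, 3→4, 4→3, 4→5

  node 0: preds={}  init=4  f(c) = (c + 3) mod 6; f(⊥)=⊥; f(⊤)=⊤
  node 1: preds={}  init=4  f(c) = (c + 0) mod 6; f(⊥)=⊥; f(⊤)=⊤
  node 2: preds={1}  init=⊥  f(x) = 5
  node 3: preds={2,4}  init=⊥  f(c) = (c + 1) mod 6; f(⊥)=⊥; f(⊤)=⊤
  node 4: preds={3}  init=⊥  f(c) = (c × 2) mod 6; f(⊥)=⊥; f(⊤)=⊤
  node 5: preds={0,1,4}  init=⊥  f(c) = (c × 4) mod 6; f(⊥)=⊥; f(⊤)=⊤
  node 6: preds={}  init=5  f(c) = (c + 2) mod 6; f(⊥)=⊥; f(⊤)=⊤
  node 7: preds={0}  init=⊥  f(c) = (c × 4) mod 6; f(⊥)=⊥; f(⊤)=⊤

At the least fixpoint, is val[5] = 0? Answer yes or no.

Worklist (12 pops):
  #1 pop 0: in=⊥ → 4 (no change)
  #2 pop 1: in=⊥ → 4 (no change)
  #3 pop 2: in=4 → 5 (was ⊥); enqueue []
  #4 pop 3: in=5 → 0 (was ⊥); enqueue []
  #5 pop 4: in=0 → 0 (was ⊥); enqueue [3]
  #6 pop 5: in=⊤ → ⊤ (was ⊥); enqueue []
  #7 pop 6: in=⊥ → 5 (no change)
  #8 pop 7: in=4 → 4 (was ⊥); enqueue []
  #9 pop 3: in=⊤ → ⊤ (was 0); enqueue [4]
  #10 pop 4: in=⊤ → ⊤ (was 0); enqueue [3,5]
  #11 pop 3: in=⊤ → ⊤ (no change)
  #12 pop 5: in=⊤ → ⊤ (no change)

Fixpoint:
  val[0] = 4
  val[1] = 4
  val[2] = 5
  val[3] = ⊤
  val[4] = ⊤
  val[5] = ⊤
  val[6] = 5
  val[7] = 4

no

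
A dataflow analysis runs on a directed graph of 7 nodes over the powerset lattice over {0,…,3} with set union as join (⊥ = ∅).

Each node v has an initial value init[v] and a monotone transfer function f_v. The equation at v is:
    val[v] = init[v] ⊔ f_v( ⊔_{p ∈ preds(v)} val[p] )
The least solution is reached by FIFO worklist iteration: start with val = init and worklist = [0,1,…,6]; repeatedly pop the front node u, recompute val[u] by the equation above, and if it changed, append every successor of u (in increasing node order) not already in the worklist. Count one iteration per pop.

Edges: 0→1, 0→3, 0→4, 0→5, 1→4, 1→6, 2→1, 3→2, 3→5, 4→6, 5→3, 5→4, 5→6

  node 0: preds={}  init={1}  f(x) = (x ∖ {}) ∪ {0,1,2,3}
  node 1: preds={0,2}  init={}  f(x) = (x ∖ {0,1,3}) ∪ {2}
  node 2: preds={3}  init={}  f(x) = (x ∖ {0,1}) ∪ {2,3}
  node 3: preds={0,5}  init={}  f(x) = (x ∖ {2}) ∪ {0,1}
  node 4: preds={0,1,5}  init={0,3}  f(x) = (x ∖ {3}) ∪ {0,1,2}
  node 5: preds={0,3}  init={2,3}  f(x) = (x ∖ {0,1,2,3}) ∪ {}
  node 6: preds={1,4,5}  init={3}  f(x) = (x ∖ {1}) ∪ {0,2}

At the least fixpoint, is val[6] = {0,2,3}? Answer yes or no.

Worklist (9 pops):
  #1 pop 0: in={} → {0,1,2,3} (was {1}); enqueue []
  #2 pop 1: in={0,1,2,3} → {2} (was {}); enqueue []
  #3 pop 2: in={} → {2,3} (was {}); enqueue [1]
  #4 pop 3: in={0,1,2,3} → {0,1,3} (was {}); enqueue [2]
  #5 pop 4: in={0,1,2,3} → {0,1,2,3} (was {0,3}); enqueue []
  #6 pop 5: in={0,1,2,3} → {2,3} (no change)
  #7 pop 6: in={0,1,2,3} → {0,2,3} (was {3}); enqueue []
  #8 pop 1: in={0,1,2,3} → {2} (no change)
  #9 pop 2: in={0,1,3} → {2,3} (no change)

Fixpoint:
  val[0] = {0,1,2,3}
  val[1] = {2}
  val[2] = {2,3}
  val[3] = {0,1,3}
  val[4] = {0,1,2,3}
  val[5] = {2,3}
  val[6] = {0,2,3}

yes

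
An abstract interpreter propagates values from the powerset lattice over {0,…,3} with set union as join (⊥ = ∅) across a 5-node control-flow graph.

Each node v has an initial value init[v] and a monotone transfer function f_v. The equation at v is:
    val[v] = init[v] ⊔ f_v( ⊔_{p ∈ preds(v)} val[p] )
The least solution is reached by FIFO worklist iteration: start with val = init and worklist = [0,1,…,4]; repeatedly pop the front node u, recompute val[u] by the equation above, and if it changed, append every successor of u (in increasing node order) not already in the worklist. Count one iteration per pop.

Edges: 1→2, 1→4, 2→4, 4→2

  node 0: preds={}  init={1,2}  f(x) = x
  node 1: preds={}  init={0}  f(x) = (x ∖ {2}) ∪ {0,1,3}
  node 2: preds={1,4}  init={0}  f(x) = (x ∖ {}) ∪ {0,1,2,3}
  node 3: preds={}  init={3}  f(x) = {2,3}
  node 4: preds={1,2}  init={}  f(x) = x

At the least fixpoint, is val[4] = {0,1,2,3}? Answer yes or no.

yes

Worklist (6 pops):
  #1 pop 0: in={} → {1,2} (no change)
  #2 pop 1: in={} → {0,1,3} (was {0}); enqueue []
  #3 pop 2: in={0,1,3} → {0,1,2,3} (was {0}); enqueue []
  #4 pop 3: in={} → {2,3} (was {3}); enqueue []
  #5 pop 4: in={0,1,2,3} → {0,1,2,3} (was {}); enqueue [2]
  #6 pop 2: in={0,1,2,3} → {0,1,2,3} (no change)

Fixpoint:
  val[0] = {1,2}
  val[1] = {0,1,3}
  val[2] = {0,1,2,3}
  val[3] = {2,3}
  val[4] = {0,1,2,3}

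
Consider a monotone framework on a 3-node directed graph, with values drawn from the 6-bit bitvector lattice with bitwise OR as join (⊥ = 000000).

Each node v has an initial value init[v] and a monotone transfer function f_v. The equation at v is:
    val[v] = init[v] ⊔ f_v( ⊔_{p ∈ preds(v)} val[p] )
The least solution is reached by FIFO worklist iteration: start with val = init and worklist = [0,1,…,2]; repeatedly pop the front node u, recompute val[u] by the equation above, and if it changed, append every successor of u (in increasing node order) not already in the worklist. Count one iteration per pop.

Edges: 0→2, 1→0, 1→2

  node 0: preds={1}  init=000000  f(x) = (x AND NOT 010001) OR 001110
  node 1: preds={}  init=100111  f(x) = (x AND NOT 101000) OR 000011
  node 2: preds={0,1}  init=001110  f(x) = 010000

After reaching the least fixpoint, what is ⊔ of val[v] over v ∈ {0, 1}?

Trace (3 dequeues):
  [1] u=0 | in 100111 | out 101110 | prev 000000 | push {}
  [2] u=1 | in 000000 | out 100111 | ==
  [3] u=2 | in 101111 | out 011110 | prev 001110 | push {}

Converged values:
  [0] 101110
  [1] 100111
  [2] 011110

101111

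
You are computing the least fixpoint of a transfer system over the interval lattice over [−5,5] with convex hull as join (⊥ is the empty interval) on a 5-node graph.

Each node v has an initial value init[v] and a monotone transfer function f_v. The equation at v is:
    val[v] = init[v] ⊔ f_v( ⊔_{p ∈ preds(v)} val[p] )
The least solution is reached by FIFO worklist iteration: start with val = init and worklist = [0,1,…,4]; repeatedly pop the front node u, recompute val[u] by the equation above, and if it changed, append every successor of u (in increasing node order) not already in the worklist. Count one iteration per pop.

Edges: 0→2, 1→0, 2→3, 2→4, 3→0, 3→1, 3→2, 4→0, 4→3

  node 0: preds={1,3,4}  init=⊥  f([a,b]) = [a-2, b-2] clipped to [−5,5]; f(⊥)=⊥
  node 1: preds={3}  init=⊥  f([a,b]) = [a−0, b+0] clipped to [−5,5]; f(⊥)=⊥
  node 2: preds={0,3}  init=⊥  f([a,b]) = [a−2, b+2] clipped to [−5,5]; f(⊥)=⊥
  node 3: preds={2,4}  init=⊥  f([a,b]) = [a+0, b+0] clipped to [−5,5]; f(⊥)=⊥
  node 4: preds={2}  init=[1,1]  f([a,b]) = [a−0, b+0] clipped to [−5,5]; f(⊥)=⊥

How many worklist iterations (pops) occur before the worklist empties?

21

Trace (21 dequeues):
  [1] u=0 | in [1,1] | out [-1,-1] | prev ⊥ | push {}
  [2] u=1 | in ⊥ | out ⊥ | ==
  [3] u=2 | in [-1,-1] | out [-3,1] | prev ⊥ | push {}
  [4] u=3 | in [-3,1] | out [-3,1] | prev ⊥ | push {0,1,2}
  [5] u=4 | in [-3,1] | out [-3,1] | prev [1,1] | push {3}
  [6] u=0 | in [-3,1] | out [-5,-1] | prev [-1,-1] | push {}
  [7] u=1 | in [-3,1] | out [-3,1] | prev ⊥ | push {0}
  [8] u=2 | in [-5,1] | out [-5,3] | prev [-3,1] | push {4}
  [9] u=3 | in [-5,3] | out [-5,3] | prev [-3,1] | push {1,2}
  [10] u=0 | in [-5,3] | out [-5,1] | prev [-5,-1] | push {}
  [11] u=4 | in [-5,3] | out [-5,3] | prev [-3,1] | push {0,3}
  [12] u=1 | in [-5,3] | out [-5,3] | prev [-3,1] | push {}
  [13] u=2 | in [-5,3] | out [-5,5] | prev [-5,3] | push {4}
  [14] u=0 | in [-5,3] | out [-5,1] | ==
  [15] u=3 | in [-5,5] | out [-5,5] | prev [-5,3] | push {0,1,2}
  [16] u=4 | in [-5,5] | out [-5,5] | prev [-5,3] | push {3}
  [17] u=0 | in [-5,5] | out [-5,3] | prev [-5,1] | push {}
  [18] u=1 | in [-5,5] | out [-5,5] | prev [-5,3] | push {0}
  [19] u=2 | in [-5,5] | out [-5,5] | ==
  [20] u=3 | in [-5,5] | out [-5,5] | ==
  [21] u=0 | in [-5,5] | out [-5,3] | ==

Converged values:
  [0] [-5,3]
  [1] [-5,5]
  [2] [-5,5]
  [3] [-5,5]
  [4] [-5,5]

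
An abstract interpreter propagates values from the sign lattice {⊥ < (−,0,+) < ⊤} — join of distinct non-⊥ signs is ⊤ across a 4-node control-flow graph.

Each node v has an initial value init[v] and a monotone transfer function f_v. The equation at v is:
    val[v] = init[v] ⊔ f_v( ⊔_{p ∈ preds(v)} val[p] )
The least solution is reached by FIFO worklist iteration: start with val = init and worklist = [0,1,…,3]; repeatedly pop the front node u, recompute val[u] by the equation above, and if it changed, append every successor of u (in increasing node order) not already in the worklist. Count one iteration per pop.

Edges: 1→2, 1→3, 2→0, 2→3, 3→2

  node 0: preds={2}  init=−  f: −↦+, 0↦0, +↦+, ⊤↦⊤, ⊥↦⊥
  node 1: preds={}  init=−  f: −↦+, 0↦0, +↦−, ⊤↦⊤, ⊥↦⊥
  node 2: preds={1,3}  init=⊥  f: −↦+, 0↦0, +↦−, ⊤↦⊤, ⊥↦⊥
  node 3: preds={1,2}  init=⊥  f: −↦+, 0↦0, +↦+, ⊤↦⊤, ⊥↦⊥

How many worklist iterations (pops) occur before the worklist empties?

Iteration log — 8 steps:
  step 1. node 0  ⊔preds=⊥  new=−  stable
  step 2. node 1  ⊔preds=⊥  new=−  stable
  step 3. node 2  ⊔preds=−  new=+  old=⊥  +wl: 0
  step 4. node 3  ⊔preds=⊤  new=⊤  old=⊥  +wl: 2
  step 5. node 0  ⊔preds=+  new=⊤  old=−  +wl: 
  step 6. node 2  ⊔preds=⊤  new=⊤  old=+  +wl: 0,3
  step 7. node 0  ⊔preds=⊤  new=⊤  stable
  step 8. node 3  ⊔preds=⊤  new=⊤  stable

Least fixpoint reached:
  node 0: ⊤
  node 1: −
  node 2: ⊤
  node 3: ⊤

8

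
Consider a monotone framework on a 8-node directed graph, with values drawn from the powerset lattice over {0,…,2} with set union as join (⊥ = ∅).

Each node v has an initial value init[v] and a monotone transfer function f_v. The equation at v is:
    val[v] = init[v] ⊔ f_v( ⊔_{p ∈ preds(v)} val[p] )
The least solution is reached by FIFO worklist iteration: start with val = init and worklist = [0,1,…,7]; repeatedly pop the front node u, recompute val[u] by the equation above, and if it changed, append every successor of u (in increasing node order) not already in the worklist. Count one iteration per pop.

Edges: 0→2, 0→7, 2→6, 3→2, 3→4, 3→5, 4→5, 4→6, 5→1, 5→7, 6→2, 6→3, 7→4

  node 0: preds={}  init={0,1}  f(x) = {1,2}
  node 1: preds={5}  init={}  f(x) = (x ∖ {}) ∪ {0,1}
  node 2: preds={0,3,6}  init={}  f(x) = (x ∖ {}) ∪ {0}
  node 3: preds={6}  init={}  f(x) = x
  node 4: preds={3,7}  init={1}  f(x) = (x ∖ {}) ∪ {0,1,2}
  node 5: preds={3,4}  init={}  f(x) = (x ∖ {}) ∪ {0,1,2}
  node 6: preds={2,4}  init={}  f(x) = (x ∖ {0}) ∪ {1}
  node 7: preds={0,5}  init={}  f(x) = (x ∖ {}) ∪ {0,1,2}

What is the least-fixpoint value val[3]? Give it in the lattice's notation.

Trace (14 dequeues):
  [1] u=0 | in {} | out {0,1,2} | prev {0,1} | push {}
  [2] u=1 | in {} | out {0,1} | prev {} | push {}
  [3] u=2 | in {0,1,2} | out {0,1,2} | prev {} | push {}
  [4] u=3 | in {} | out {} | ==
  [5] u=4 | in {} | out {0,1,2} | prev {1} | push {}
  [6] u=5 | in {0,1,2} | out {0,1,2} | prev {} | push {1}
  [7] u=6 | in {0,1,2} | out {1,2} | prev {} | push {2,3}
  [8] u=7 | in {0,1,2} | out {0,1,2} | prev {} | push {4}
  [9] u=1 | in {0,1,2} | out {0,1,2} | prev {0,1} | push {}
  [10] u=2 | in {0,1,2} | out {0,1,2} | ==
  [11] u=3 | in {1,2} | out {1,2} | prev {} | push {2,5}
  [12] u=4 | in {0,1,2} | out {0,1,2} | ==
  [13] u=2 | in {0,1,2} | out {0,1,2} | ==
  [14] u=5 | in {0,1,2} | out {0,1,2} | ==

Converged values:
  [0] {0,1,2}
  [1] {0,1,2}
  [2] {0,1,2}
  [3] {1,2}
  [4] {0,1,2}
  [5] {0,1,2}
  [6] {1,2}
  [7] {0,1,2}

{1,2}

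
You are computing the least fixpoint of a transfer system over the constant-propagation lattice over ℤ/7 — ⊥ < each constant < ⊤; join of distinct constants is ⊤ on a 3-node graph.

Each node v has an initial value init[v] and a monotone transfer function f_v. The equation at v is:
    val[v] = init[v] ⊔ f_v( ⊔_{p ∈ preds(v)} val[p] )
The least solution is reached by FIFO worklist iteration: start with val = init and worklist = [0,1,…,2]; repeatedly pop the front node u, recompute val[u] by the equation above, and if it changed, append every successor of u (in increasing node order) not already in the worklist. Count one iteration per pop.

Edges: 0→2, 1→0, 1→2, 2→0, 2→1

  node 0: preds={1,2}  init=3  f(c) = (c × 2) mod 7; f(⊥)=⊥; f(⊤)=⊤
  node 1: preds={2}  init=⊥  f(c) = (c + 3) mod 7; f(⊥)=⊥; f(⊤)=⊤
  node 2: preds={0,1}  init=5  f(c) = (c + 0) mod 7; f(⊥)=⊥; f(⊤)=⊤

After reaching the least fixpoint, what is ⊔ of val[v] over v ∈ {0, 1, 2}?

⊤

Trace (7 dequeues):
  [1] u=0 | in 5 | out 3 | ==
  [2] u=1 | in 5 | out 1 | prev ⊥ | push {0}
  [3] u=2 | in ⊤ | out ⊤ | prev 5 | push {1}
  [4] u=0 | in ⊤ | out ⊤ | prev 3 | push {2}
  [5] u=1 | in ⊤ | out ⊤ | prev 1 | push {0}
  [6] u=2 | in ⊤ | out ⊤ | ==
  [7] u=0 | in ⊤ | out ⊤ | ==

Converged values:
  [0] ⊤
  [1] ⊤
  [2] ⊤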